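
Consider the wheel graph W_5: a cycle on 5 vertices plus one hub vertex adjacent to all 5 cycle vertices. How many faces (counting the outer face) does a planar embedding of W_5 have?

6

W_5 has V = 5 + 1 = 6 vertices and E = 2·5 = 10 edges.
By Euler's formula F = 2 − V + E = 2 − 6 + 10 = 6.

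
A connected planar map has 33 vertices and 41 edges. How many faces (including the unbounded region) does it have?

10

Euler's formula for a connected plane graph: V − E + F = 2, so F = 2 − 33 + 41 = 10.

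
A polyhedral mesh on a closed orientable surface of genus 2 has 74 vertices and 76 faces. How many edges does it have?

152

For a closed orientable surface of genus 2, χ = 2 − 2·2 = -2.
E = V + F − (-2) = 74 + 76 − (-2) = 152.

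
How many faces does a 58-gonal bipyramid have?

A bipyramid over an n-gon has 2n triangular faces and n + 2 vertices: V = 58 + 2 = 60, E = 3·58 = 174, F = 2·58 = 116.

116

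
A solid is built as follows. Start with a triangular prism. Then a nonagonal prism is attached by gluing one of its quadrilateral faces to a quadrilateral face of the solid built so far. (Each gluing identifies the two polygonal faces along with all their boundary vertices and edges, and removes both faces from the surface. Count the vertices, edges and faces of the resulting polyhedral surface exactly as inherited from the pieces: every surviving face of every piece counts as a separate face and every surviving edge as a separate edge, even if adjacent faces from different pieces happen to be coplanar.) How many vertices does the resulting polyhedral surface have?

A triangular prism: V=6, E=9, F=5.
Attach a nonagonal prism (V=18, E=27, F=11) along a 4-gon: merge 4 vertices and 4 edges, delete both glued faces → V=20, E=32, F=14.
Check: V − E + F = 20 − 32 + 14 = 2.

20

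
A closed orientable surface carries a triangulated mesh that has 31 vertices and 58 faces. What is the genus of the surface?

Every face is a triangle, so 2E = 3·58 = 174, giving E = 87.
χ = V − E + F = 31 − 87 + 58 = 2.
For a closed orientable surface χ = 2 − 2g, so g = (2 − (2))/2 = 0.

0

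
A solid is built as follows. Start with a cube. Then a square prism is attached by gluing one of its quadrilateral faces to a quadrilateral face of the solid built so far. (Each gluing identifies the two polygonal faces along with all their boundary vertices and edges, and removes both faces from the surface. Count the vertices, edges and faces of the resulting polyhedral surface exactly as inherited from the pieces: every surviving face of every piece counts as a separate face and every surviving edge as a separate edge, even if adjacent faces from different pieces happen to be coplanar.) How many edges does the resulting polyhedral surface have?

A cube: V=8, E=12, F=6.
Attach a square prism (V=8, E=12, F=6) along a 4-gon: merge 4 vertices and 4 edges, delete both glued faces → V=12, E=20, F=10.
Check: V − E + F = 12 − 20 + 10 = 2.

20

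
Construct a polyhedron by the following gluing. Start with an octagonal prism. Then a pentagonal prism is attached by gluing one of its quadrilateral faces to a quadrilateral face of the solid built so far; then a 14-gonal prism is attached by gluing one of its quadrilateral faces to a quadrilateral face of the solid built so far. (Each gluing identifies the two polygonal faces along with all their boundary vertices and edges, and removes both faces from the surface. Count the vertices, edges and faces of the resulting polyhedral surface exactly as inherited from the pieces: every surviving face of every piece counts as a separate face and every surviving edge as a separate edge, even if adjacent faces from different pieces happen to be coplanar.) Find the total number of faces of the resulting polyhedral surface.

29

An octagonal prism: V=16, E=24, F=10.
Attach a pentagonal prism (V=10, E=15, F=7) along a 4-gon: merge 4 vertices and 4 edges, delete both glued faces → V=22, E=35, F=15.
Attach a 14-gonal prism (V=28, E=42, F=16) along a 4-gon: merge 4 vertices and 4 edges, delete both glued faces → V=46, E=73, F=29.
Check: V − E + F = 46 − 73 + 29 = 2.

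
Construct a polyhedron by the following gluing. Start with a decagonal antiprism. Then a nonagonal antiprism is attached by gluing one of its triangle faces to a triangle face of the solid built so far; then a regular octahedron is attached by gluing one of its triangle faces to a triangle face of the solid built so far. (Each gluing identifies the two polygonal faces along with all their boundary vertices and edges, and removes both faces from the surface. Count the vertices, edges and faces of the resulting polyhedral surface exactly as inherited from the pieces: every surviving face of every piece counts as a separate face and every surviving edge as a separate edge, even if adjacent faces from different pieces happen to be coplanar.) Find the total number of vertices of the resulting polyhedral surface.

38

A decagonal antiprism: V=20, E=40, F=22.
Attach a nonagonal antiprism (V=18, E=36, F=20) along a 3-gon: merge 3 vertices and 3 edges, delete both glued faces → V=35, E=73, F=40.
Attach a regular octahedron (V=6, E=12, F=8) along a 3-gon: merge 3 vertices and 3 edges, delete both glued faces → V=38, E=82, F=46.
Check: V − E + F = 38 − 82 + 46 = 2.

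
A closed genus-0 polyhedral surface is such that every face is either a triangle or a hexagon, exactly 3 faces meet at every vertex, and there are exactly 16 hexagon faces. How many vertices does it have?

Let x be the number of triangles; then F = 16 + x.
Edge–face incidences: 2E = 6·16 + 3·x = 96 + 3x.
Every vertex has degree 3, so 3V = 2E.
Euler: V − E + F = 2 ⇒ (2E)/3 − E + (16 + x) = 2.
Multiply by 6: 2·(2E) − 3·(2E) + 6·(16 + x) = 12, i.e. 96 + 6x − (96 + 3x) = 12.
Collecting terms: 3x = 12, so x = 4.
Then 2E = 96 + 3·4 = 108, so E = 54, V = 2E/3 = 36, F = 16 + 4 = 20.

36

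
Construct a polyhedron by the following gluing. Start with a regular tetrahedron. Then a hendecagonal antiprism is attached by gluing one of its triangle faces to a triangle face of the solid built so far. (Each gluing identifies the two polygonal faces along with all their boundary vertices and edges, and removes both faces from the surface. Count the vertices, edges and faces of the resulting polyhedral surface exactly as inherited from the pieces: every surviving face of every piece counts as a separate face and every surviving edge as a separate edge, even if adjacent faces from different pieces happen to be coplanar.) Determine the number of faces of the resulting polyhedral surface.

26

A regular tetrahedron: V=4, E=6, F=4.
Attach a hendecagonal antiprism (V=22, E=44, F=24) along a 3-gon: merge 3 vertices and 3 edges, delete both glued faces → V=23, E=47, F=26.
Check: V − E + F = 23 − 47 + 26 = 2.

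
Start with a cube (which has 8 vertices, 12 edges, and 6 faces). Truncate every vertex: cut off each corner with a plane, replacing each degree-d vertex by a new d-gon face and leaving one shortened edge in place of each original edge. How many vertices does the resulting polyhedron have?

Truncation replaces each original edge-end by a new vertex, so V′ = 2E = 24.
Each original edge survives, and each old vertex of degree d contributes d new edges; summing degrees gives Σd = 2E, so E′ = E + 2E = 3E = 36.
Each original face survives and each original vertex becomes one new face: F′ = F + V = 14.

24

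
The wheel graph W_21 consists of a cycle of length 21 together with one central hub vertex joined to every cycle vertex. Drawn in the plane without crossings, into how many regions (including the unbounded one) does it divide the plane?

22

W_21 has V = 21 + 1 = 22 vertices and E = 2·21 = 42 edges.
By Euler's formula F = 2 − V + E = 2 − 22 + 42 = 22.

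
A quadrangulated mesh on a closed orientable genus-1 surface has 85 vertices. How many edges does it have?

170

χ = 2 − 2·1 = 0, and every face is a square so 4F = 2E.
V − E + F = 0 with E = 4F/2 gives 85 − (4/2 − 1)·F = 0, so F = 85 and E = 170.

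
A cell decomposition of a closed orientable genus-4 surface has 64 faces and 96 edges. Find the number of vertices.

26

For a closed orientable surface of genus 4, χ = 2 − 2·4 = -6.
V = -6 + E − F = -6 + 96 − 64 = 26.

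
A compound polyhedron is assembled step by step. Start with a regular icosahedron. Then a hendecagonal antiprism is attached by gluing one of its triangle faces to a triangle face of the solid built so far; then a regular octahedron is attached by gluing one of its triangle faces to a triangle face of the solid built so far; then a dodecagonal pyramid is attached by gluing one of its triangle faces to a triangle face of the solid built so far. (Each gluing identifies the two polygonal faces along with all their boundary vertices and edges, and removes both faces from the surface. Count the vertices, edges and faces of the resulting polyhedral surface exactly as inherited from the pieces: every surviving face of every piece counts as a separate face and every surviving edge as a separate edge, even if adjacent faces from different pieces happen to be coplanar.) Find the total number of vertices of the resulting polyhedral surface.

44

A regular icosahedron: V=12, E=30, F=20.
Attach a hendecagonal antiprism (V=22, E=44, F=24) along a 3-gon: merge 3 vertices and 3 edges, delete both glued faces → V=31, E=71, F=42.
Attach a regular octahedron (V=6, E=12, F=8) along a 3-gon: merge 3 vertices and 3 edges, delete both glued faces → V=34, E=80, F=48.
Attach a dodecagonal pyramid (V=13, E=24, F=13) along a 3-gon: merge 3 vertices and 3 edges, delete both glued faces → V=44, E=101, F=59.
Check: V − E + F = 44 − 101 + 59 = 2.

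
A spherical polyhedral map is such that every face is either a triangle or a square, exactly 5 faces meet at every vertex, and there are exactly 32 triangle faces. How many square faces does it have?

Let x be the number of squares; then F = 32 + x.
Edge–face incidences: 2E = 3·32 + 4·x = 96 + 4x.
Every vertex has degree 5, so 5V = 2E.
Euler: V − E + F = 2 ⇒ (2E)/5 − E + (32 + x) = 2.
Multiply by 10: 2·(2E) − 5·(2E) + 10·(32 + x) = 20, i.e. 320 + 10x − 3·(96 + 4x) = 20.
Collecting terms: −2x + 32 = 20, so −2x = −12, so x = 6.
Then 2E = 96 + 4·6 = 120, so E = 60, V = 2E/5 = 24, F = 32 + 6 = 38.

6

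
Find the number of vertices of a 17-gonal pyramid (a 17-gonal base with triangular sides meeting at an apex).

18

A pyramid on an n-gon base has one n-gon and n triangles: V = 17 + 1 = 18, E = 2·17 = 34, F = 17 + 1 = 18.
Check: V − E + F = 18 − 34 + 18 = 2.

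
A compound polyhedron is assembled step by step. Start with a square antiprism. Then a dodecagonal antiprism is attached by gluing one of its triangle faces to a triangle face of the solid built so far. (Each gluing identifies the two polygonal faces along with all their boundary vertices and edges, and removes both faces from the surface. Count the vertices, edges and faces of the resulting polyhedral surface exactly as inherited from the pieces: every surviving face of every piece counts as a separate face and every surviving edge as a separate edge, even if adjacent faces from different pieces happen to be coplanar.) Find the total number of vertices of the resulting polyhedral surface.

29

A square antiprism: V=8, E=16, F=10.
Attach a dodecagonal antiprism (V=24, E=48, F=26) along a 3-gon: merge 3 vertices and 3 edges, delete both glued faces → V=29, E=61, F=34.
Check: V − E + F = 29 − 61 + 34 = 2.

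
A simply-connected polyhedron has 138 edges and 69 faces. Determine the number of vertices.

71

Here V − E + F = 2.
V = 2 + E − F = 2 + 138 − 69 = 71.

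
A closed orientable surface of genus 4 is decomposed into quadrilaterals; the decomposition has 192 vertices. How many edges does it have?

χ = 2 − 2·4 = -6, and every face is a square so 4F = 2E.
V − E + F = -6 with E = 4F/2 gives 192 − (4/2 − 1)·F = -6, so F = 198 and E = 396.

396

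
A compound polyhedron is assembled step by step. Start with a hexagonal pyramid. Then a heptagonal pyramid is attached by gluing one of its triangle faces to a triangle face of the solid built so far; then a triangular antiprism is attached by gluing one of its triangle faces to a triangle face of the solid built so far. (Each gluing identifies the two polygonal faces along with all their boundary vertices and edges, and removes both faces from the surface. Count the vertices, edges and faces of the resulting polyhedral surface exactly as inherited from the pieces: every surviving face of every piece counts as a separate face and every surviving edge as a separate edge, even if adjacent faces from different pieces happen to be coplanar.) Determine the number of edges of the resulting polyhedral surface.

32

A hexagonal pyramid: V=7, E=12, F=7.
Attach a heptagonal pyramid (V=8, E=14, F=8) along a 3-gon: merge 3 vertices and 3 edges, delete both glued faces → V=12, E=23, F=13.
Attach a triangular antiprism (V=6, E=12, F=8) along a 3-gon: merge 3 vertices and 3 edges, delete both glued faces → V=15, E=32, F=19.
Check: V − E + F = 15 − 32 + 19 = 2.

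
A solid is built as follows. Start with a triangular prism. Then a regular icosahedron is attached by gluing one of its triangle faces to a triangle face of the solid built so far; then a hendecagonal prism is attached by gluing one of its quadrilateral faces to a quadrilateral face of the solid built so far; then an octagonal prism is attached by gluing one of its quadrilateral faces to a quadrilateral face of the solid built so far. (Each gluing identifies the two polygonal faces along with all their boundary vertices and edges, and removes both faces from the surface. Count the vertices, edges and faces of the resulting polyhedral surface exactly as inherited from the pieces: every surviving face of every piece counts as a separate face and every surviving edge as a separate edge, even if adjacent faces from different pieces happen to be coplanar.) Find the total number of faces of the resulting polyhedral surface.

42

A triangular prism: V=6, E=9, F=5.
Attach a regular icosahedron (V=12, E=30, F=20) along a 3-gon: merge 3 vertices and 3 edges, delete both glued faces → V=15, E=36, F=23.
Attach a hendecagonal prism (V=22, E=33, F=13) along a 4-gon: merge 4 vertices and 4 edges, delete both glued faces → V=33, E=65, F=34.
Attach an octagonal prism (V=16, E=24, F=10) along a 4-gon: merge 4 vertices and 4 edges, delete both glued faces → V=45, E=85, F=42.
Check: V − E + F = 45 − 85 + 42 = 2.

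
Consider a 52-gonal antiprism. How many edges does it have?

208

An antiprism on an n-gon has two n-gon caps and 2n triangles: V = 2·52 = 104, E = 4·52 = 208, F = 2·52 + 2 = 106.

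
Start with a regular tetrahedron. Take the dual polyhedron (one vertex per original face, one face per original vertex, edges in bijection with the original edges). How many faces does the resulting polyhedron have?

The base solid has V = 4, E = 6, F = 4.
The dual swaps V and F and preserves E: V′ = F = 4, E′ = E = 6, F′ = V = 4.

4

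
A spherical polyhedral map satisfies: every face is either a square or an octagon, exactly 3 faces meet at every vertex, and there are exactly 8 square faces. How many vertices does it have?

Let x be the number of octagons; then F = 8 + x.
Edge–face incidences: 2E = 4·8 + 8·x = 32 + 8x.
Every vertex has degree 3, so 3V = 2E.
Euler: V − E + F = 2 ⇒ (2E)/3 − E + (8 + x) = 2.
Multiply by 6: 2·(2E) − 3·(2E) + 6·(8 + x) = 12, i.e. 48 + 6x − (32 + 8x) = 12.
Collecting terms: −2x + 16 = 12, so −2x = −4, so x = 2.
Then 2E = 32 + 8·2 = 48, so E = 24, V = 2E/3 = 16, F = 8 + 2 = 10.

16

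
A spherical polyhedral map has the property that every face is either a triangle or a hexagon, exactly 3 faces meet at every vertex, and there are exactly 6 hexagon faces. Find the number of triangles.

Let x be the number of triangles; then F = 6 + x.
Edge–face incidences: 2E = 6·6 + 3·x = 36 + 3x.
Every vertex has degree 3, so 3V = 2E.
Euler: V − E + F = 2 ⇒ (2E)/3 − E + (6 + x) = 2.
Multiply by 6: 2·(2E) − 3·(2E) + 6·(6 + x) = 12, i.e. 36 + 6x − (36 + 3x) = 12.
Collecting terms: 3x = 12, so x = 4.
Then 2E = 36 + 3·4 = 48, so E = 24, V = 2E/3 = 16, F = 6 + 4 = 10.

4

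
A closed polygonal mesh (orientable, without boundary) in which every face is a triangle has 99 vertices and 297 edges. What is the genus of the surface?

Every face is a triangle and each edge borders two faces, so 3F = 2·297, giving F = 198.
χ = V − E + F = 99 − 297 + 198 = 0.
For a closed orientable surface χ = 2 − 2g, so g = (2 − (0))/2 = 1.

1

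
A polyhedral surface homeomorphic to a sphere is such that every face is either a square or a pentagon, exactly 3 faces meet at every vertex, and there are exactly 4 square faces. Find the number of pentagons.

4

Let x be the number of pentagons; then F = 4 + x.
Edge–face incidences: 2E = 4·4 + 5·x = 16 + 5x.
Every vertex has degree 3, so 3V = 2E.
Euler: V − E + F = 2 ⇒ (2E)/3 − E + (4 + x) = 2.
Multiply by 6: 2·(2E) − 3·(2E) + 6·(4 + x) = 12, i.e. 24 + 6x − (16 + 5x) = 12.
Collecting terms: x + 8 = 12, so x = 4.
Then 2E = 16 + 5·4 = 36, so E = 18, V = 2E/3 = 12, F = 4 + 4 = 8.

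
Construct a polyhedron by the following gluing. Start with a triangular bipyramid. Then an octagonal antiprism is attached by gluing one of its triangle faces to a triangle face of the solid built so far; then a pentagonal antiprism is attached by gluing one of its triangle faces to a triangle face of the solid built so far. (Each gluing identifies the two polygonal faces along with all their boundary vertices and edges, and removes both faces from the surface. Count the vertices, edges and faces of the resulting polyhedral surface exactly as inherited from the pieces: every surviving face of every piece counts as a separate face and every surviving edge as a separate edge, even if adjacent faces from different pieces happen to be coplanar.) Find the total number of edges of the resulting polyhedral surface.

A triangular bipyramid: V=5, E=9, F=6.
Attach an octagonal antiprism (V=16, E=32, F=18) along a 3-gon: merge 3 vertices and 3 edges, delete both glued faces → V=18, E=38, F=22.
Attach a pentagonal antiprism (V=10, E=20, F=12) along a 3-gon: merge 3 vertices and 3 edges, delete both glued faces → V=25, E=55, F=32.
Check: V − E + F = 25 − 55 + 32 = 2.

55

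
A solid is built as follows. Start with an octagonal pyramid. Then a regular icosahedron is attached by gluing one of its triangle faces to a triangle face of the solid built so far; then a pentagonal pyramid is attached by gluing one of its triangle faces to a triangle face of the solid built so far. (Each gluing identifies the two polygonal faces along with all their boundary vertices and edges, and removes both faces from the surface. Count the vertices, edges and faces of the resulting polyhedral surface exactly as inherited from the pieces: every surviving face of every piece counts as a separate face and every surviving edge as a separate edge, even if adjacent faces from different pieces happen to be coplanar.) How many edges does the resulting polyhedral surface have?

50

An octagonal pyramid: V=9, E=16, F=9.
Attach a regular icosahedron (V=12, E=30, F=20) along a 3-gon: merge 3 vertices and 3 edges, delete both glued faces → V=18, E=43, F=27.
Attach a pentagonal pyramid (V=6, E=10, F=6) along a 3-gon: merge 3 vertices and 3 edges, delete both glued faces → V=21, E=50, F=31.
Check: V − E + F = 21 − 50 + 31 = 2.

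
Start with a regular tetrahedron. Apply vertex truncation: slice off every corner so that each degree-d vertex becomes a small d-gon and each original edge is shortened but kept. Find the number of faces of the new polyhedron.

8

The base solid has V = 4, E = 6, F = 4.
Truncation replaces each original edge-end by a new vertex, so V′ = 2E = 12.
Each original edge survives, and each old vertex of degree d contributes d new edges; summing degrees gives Σd = 2E, so E′ = E + 2E = 3E = 18.
Each original face survives and each original vertex becomes one new face: F′ = F + V = 8.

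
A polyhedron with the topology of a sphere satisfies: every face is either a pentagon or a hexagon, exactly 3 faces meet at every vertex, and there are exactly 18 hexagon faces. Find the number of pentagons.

12

Let x be the number of pentagons; then F = 18 + x.
Edge–face incidences: 2E = 6·18 + 5·x = 108 + 5x.
Every vertex has degree 3, so 3V = 2E.
Euler: V − E + F = 2 ⇒ (2E)/3 − E + (18 + x) = 2.
Multiply by 6: 2·(2E) − 3·(2E) + 6·(18 + x) = 12, i.e. 108 + 6x − (108 + 5x) = 12.
Collecting terms: x = 12.
Then 2E = 108 + 5·12 = 168, so E = 84, V = 2E/3 = 56, F = 18 + 12 = 30.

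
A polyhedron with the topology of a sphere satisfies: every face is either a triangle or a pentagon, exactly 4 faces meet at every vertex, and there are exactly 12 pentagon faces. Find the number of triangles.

Let x be the number of triangles; then F = 12 + x.
Edge–face incidences: 2E = 5·12 + 3·x = 60 + 3x.
Every vertex has degree 4, so 4V = 2E.
Euler: V − E + F = 2 ⇒ (2E)/4 − E + (12 + x) = 2.
Multiply by 8: 2·(2E) − 4·(2E) + 8·(12 + x) = 16, i.e. 96 + 8x − 2·(60 + 3x) = 16.
Collecting terms: 2x − 24 = 16, so 2x = 40, so x = 20.
Then 2E = 60 + 3·20 = 120, so E = 60, V = 2E/4 = 30, F = 12 + 20 = 32.

20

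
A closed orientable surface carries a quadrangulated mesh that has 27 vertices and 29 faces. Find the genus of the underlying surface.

2

Every face is a square, so 2E = 4·29 = 116, giving E = 58.
χ = V − E + F = 27 − 58 + 29 = -2.
For a closed orientable surface χ = 2 − 2g, so g = (2 − (-2))/2 = 2.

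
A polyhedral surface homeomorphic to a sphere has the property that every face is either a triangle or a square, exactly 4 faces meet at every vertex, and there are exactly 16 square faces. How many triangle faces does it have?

Let x be the number of triangles; then F = 16 + x.
Edge–face incidences: 2E = 4·16 + 3·x = 64 + 3x.
Every vertex has degree 4, so 4V = 2E.
Euler: V − E + F = 2 ⇒ (2E)/4 − E + (16 + x) = 2.
Multiply by 8: 2·(2E) − 4·(2E) + 8·(16 + x) = 16, i.e. 128 + 8x − 2·(64 + 3x) = 16.
Collecting terms: 2x = 16, so x = 8.
Then 2E = 64 + 3·8 = 88, so E = 44, V = 2E/4 = 22, F = 16 + 8 = 24.

8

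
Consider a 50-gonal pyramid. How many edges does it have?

100

A pyramid on an n-gon base has one n-gon and n triangles: V = 50 + 1 = 51, E = 2·50 = 100, F = 50 + 1 = 51.
Check: V − E + F = 51 − 100 + 51 = 2.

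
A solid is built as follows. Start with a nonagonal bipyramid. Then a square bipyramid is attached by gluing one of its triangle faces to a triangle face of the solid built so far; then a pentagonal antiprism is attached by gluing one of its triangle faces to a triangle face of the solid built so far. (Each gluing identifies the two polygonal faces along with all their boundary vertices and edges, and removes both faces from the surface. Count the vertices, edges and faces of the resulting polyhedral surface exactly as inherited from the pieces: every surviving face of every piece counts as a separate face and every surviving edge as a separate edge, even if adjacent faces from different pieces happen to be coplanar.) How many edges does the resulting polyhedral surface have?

53

A nonagonal bipyramid: V=11, E=27, F=18.
Attach a square bipyramid (V=6, E=12, F=8) along a 3-gon: merge 3 vertices and 3 edges, delete both glued faces → V=14, E=36, F=24.
Attach a pentagonal antiprism (V=10, E=20, F=12) along a 3-gon: merge 3 vertices and 3 edges, delete both glued faces → V=21, E=53, F=34.
Check: V − E + F = 21 − 53 + 34 = 2.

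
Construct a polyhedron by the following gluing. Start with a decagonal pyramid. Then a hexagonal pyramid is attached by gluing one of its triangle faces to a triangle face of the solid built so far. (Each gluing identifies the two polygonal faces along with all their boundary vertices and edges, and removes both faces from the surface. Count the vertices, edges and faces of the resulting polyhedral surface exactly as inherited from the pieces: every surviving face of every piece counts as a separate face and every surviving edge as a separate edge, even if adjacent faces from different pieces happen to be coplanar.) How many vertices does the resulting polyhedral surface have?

A decagonal pyramid: V=11, E=20, F=11.
Attach a hexagonal pyramid (V=7, E=12, F=7) along a 3-gon: merge 3 vertices and 3 edges, delete both glued faces → V=15, E=29, F=16.
Check: V − E + F = 15 − 29 + 16 = 2.

15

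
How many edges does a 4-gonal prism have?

A prism on an n-gon has two n-gon bases and n rectangular sides: V = 2·4 = 8, E = 3·4 = 12, F = 4 + 2 = 6.

12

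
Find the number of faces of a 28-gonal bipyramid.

A bipyramid over an n-gon has 2n triangular faces and n + 2 vertices: V = 28 + 2 = 30, E = 3·28 = 84, F = 2·28 = 56.

56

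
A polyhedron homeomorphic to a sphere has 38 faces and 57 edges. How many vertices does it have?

Here V − E + F = 2.
V = 2 + E − F = 2 + 57 − 38 = 21.

21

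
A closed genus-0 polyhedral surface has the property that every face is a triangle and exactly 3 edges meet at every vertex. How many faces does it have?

Each face has 3 edges and each edge borders two faces, so 2E = 3F.
Each vertex has degree 3, so 3V = 2E and hence V = 3F/3.
Euler: V − E + F = 2 ⇒ (3F/3) − (3F/2) + F = 2.
Multiply by 6: (6 − 9 + 6)F = 12, i.e. 3F = 12.
So F = 4, E = 3·4/2 = 6, V = 3·4/3 = 4.

4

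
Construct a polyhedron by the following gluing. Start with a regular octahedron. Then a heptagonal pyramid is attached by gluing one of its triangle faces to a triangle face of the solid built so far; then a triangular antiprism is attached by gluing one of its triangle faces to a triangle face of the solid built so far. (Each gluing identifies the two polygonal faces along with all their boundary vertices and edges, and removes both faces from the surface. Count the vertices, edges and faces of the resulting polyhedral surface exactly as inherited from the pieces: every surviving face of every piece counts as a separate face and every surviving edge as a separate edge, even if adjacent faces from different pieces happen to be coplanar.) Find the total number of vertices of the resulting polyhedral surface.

14

A regular octahedron: V=6, E=12, F=8.
Attach a heptagonal pyramid (V=8, E=14, F=8) along a 3-gon: merge 3 vertices and 3 edges, delete both glued faces → V=11, E=23, F=14.
Attach a triangular antiprism (V=6, E=12, F=8) along a 3-gon: merge 3 vertices and 3 edges, delete both glued faces → V=14, E=32, F=20.
Check: V − E + F = 14 − 32 + 20 = 2.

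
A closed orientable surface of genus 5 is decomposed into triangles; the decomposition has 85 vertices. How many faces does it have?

χ = 2 − 2·5 = -8, and every face is a triangle so 3F = 2E.
V − E + F = -8 with E = 3F/2 gives 85 − (3/2 − 1)·F = -8, so F = 186 and E = 279.

186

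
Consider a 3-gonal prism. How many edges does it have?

9

A prism on an n-gon has two n-gon bases and n rectangular sides: V = 2·3 = 6, E = 3·3 = 9, F = 3 + 2 = 5.
Check: V − E + F = 6 − 9 + 5 = 2.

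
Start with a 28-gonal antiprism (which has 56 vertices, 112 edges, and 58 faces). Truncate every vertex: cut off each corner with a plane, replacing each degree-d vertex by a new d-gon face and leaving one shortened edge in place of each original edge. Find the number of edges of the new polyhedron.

Truncation replaces each original edge-end by a new vertex, so V′ = 2E = 224.
Each original edge survives, and each old vertex of degree d contributes d new edges; summing degrees gives Σd = 2E, so E′ = E + 2E = 3E = 336.
Each original face survives and each original vertex becomes one new face: F′ = F + V = 114.

336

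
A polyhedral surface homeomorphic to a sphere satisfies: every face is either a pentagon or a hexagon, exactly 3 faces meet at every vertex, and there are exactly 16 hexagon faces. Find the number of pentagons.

Let x be the number of pentagons; then F = 16 + x.
Edge–face incidences: 2E = 6·16 + 5·x = 96 + 5x.
Every vertex has degree 3, so 3V = 2E.
Euler: V − E + F = 2 ⇒ (2E)/3 − E + (16 + x) = 2.
Multiply by 6: 2·(2E) − 3·(2E) + 6·(16 + x) = 12, i.e. 96 + 6x − (96 + 5x) = 12.
Collecting terms: x = 12.
Then 2E = 96 + 5·12 = 156, so E = 78, V = 2E/3 = 52, F = 16 + 12 = 28.

12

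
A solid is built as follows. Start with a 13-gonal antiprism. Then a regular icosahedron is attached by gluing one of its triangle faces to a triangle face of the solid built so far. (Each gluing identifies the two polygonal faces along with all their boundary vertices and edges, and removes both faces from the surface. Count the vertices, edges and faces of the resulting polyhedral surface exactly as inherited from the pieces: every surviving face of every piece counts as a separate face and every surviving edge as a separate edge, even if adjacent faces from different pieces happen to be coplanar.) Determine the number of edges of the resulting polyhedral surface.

79

A 13-gonal antiprism: V=26, E=52, F=28.
Attach a regular icosahedron (V=12, E=30, F=20) along a 3-gon: merge 3 vertices and 3 edges, delete both glued faces → V=35, E=79, F=46.
Check: V − E + F = 35 − 79 + 46 = 2.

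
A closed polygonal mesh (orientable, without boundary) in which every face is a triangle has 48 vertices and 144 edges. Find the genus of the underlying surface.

1

Every face is a triangle and each edge borders two faces, so 3F = 2·144, giving F = 96.
χ = V − E + F = 48 − 144 + 96 = 0.
For a closed orientable surface χ = 2 − 2g, so g = (2 − (0))/2 = 1.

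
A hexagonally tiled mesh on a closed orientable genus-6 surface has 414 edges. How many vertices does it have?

266

χ = 2 − 2·6 = -10, and every face is a hexagon so 6F = 2E.
F = 2E/6 = 138. Then V = -10 + E − F = -10 + 414 − 138 = 266.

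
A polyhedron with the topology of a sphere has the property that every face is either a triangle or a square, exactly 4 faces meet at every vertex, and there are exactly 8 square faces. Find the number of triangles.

Let x be the number of triangles; then F = 8 + x.
Edge–face incidences: 2E = 4·8 + 3·x = 32 + 3x.
Every vertex has degree 4, so 4V = 2E.
Euler: V − E + F = 2 ⇒ (2E)/4 − E + (8 + x) = 2.
Multiply by 8: 2·(2E) − 4·(2E) + 8·(8 + x) = 16, i.e. 64 + 8x − 2·(32 + 3x) = 16.
Collecting terms: 2x = 16, so x = 8.
Then 2E = 32 + 3·8 = 56, so E = 28, V = 2E/4 = 14, F = 8 + 8 = 16.

8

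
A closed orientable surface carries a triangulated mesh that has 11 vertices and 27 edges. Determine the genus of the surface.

0

Every face is a triangle and each edge borders two faces, so 3F = 2·27, giving F = 18.
χ = V − E + F = 11 − 27 + 18 = 2.
For a closed orientable surface χ = 2 − 2g, so g = (2 − (2))/2 = 0.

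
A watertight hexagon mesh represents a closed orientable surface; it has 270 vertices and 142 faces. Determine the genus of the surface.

Every face is a hexagon, so 2E = 6·142 = 852, giving E = 426.
χ = V − E + F = 270 − 426 + 142 = -14.
For a closed orientable surface χ = 2 − 2g, so g = (2 − (-14))/2 = 8.

8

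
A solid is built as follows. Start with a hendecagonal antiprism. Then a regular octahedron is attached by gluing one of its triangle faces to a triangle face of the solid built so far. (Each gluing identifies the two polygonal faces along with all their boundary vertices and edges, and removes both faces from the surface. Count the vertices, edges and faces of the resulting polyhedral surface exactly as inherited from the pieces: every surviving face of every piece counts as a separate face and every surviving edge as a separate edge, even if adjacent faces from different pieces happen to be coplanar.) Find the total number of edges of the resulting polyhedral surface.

A hendecagonal antiprism: V=22, E=44, F=24.
Attach a regular octahedron (V=6, E=12, F=8) along a 3-gon: merge 3 vertices and 3 edges, delete both glued faces → V=25, E=53, F=30.
Check: V − E + F = 25 − 53 + 30 = 2.

53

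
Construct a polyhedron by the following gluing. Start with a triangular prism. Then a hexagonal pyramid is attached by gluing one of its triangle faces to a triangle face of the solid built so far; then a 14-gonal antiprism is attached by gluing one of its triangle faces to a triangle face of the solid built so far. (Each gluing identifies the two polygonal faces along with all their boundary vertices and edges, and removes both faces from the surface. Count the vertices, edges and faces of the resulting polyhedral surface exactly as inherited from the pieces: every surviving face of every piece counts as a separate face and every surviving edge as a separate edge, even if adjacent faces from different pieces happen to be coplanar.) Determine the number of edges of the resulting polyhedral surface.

A triangular prism: V=6, E=9, F=5.
Attach a hexagonal pyramid (V=7, E=12, F=7) along a 3-gon: merge 3 vertices and 3 edges, delete both glued faces → V=10, E=18, F=10.
Attach a 14-gonal antiprism (V=28, E=56, F=30) along a 3-gon: merge 3 vertices and 3 edges, delete both glued faces → V=35, E=71, F=38.
Check: V − E + F = 35 − 71 + 38 = 2.

71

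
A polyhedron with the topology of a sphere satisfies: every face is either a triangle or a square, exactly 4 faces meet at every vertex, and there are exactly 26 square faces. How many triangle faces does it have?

8

Let x be the number of triangles; then F = 26 + x.
Edge–face incidences: 2E = 4·26 + 3·x = 104 + 3x.
Every vertex has degree 4, so 4V = 2E.
Euler: V − E + F = 2 ⇒ (2E)/4 − E + (26 + x) = 2.
Multiply by 8: 2·(2E) − 4·(2E) + 8·(26 + x) = 16, i.e. 208 + 8x − 2·(104 + 3x) = 16.
Collecting terms: 2x = 16, so x = 8.
Then 2E = 104 + 3·8 = 128, so E = 64, V = 2E/4 = 32, F = 26 + 8 = 34.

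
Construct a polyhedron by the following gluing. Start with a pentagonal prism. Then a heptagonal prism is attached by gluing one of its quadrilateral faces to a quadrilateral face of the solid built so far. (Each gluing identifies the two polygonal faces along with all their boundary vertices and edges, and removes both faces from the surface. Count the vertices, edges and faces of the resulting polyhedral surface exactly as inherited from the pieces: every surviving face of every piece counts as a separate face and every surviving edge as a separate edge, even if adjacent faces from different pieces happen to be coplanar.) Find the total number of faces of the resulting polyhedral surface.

14

A pentagonal prism: V=10, E=15, F=7.
Attach a heptagonal prism (V=14, E=21, F=9) along a 4-gon: merge 4 vertices and 4 edges, delete both glued faces → V=20, E=32, F=14.
Check: V − E + F = 20 − 32 + 14 = 2.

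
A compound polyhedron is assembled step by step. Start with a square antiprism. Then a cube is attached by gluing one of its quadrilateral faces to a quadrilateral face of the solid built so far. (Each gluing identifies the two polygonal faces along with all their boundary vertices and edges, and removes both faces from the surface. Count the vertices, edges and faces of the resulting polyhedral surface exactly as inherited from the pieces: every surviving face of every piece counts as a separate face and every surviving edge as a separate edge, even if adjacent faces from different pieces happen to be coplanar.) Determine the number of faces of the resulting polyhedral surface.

14

A square antiprism: V=8, E=16, F=10.
Attach a cube (V=8, E=12, F=6) along a 4-gon: merge 4 vertices and 4 edges, delete both glued faces → V=12, E=24, F=14.
Check: V − E + F = 12 − 24 + 14 = 2.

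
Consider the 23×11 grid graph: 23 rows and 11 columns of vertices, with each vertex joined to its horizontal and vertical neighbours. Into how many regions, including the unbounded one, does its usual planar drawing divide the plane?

The grid has V = 23·11 = 253 vertices and E = 23·10 + 11·22 = 472 edges.
F = 2 − V + E = 2 − 253 + 472 = 221.

221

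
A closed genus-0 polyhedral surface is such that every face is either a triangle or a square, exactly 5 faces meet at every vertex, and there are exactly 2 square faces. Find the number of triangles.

24

Let x be the number of triangles; then F = 2 + x.
Edge–face incidences: 2E = 4·2 + 3·x = 8 + 3x.
Every vertex has degree 5, so 5V = 2E.
Euler: V − E + F = 2 ⇒ (2E)/5 − E + (2 + x) = 2.
Multiply by 10: 2·(2E) − 5·(2E) + 10·(2 + x) = 20, i.e. 20 + 10x − 3·(8 + 3x) = 20.
Collecting terms: x − 4 = 20, so x = 24.
Then 2E = 8 + 3·24 = 80, so E = 40, V = 2E/5 = 16, F = 2 + 24 = 26.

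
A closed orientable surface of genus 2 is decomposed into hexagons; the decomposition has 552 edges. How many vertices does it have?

366

χ = 2 − 2·2 = -2, and every face is a hexagon so 6F = 2E.
F = 2E/6 = 184. Then V = -2 + E − F = -2 + 552 − 184 = 366.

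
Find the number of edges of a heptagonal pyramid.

A pyramid on an n-gon base has one n-gon and n triangles: V = 7 + 1 = 8, E = 2·7 = 14, F = 7 + 1 = 8.
Check: V − E + F = 8 − 14 + 8 = 2.

14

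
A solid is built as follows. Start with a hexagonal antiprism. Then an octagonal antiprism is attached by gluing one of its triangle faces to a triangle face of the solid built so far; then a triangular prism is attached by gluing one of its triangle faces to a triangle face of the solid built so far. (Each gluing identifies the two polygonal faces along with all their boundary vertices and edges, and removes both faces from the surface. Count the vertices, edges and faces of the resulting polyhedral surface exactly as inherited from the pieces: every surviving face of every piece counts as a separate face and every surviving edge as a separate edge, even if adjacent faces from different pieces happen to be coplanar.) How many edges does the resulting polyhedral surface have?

59

A hexagonal antiprism: V=12, E=24, F=14.
Attach an octagonal antiprism (V=16, E=32, F=18) along a 3-gon: merge 3 vertices and 3 edges, delete both glued faces → V=25, E=53, F=30.
Attach a triangular prism (V=6, E=9, F=5) along a 3-gon: merge 3 vertices and 3 edges, delete both glued faces → V=28, E=59, F=33.
Check: V − E + F = 28 − 59 + 33 = 2.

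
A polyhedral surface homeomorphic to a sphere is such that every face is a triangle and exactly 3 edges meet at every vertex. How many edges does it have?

Each face has 3 edges and each edge borders two faces, so 2E = 3F.
Each vertex has degree 3, so 3V = 2E and hence V = 3F/3.
Euler: V − E + F = 2 ⇒ (3F/3) − (3F/2) + F = 2.
Multiply by 6: (6 − 9 + 6)F = 12, i.e. 3F = 12.
So F = 4, E = 3·4/2 = 6, V = 3·4/3 = 4.

6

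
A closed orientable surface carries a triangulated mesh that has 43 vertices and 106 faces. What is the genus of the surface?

6

Every face is a triangle, so 2E = 3·106 = 318, giving E = 159.
χ = V − E + F = 43 − 159 + 106 = -10.
For a closed orientable surface χ = 2 − 2g, so g = (2 − (-10))/2 = 6.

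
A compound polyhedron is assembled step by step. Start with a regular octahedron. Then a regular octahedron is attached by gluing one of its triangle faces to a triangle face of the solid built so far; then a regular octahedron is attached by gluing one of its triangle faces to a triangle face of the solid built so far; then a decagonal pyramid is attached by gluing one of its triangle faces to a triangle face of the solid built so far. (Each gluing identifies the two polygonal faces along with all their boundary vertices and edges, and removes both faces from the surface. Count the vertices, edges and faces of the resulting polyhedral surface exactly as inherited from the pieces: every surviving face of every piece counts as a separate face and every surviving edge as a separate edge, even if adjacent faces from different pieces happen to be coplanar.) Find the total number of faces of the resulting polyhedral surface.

29

A regular octahedron: V=6, E=12, F=8.
Attach a regular octahedron (V=6, E=12, F=8) along a 3-gon: merge 3 vertices and 3 edges, delete both glued faces → V=9, E=21, F=14.
Attach a regular octahedron (V=6, E=12, F=8) along a 3-gon: merge 3 vertices and 3 edges, delete both glued faces → V=12, E=30, F=20.
Attach a decagonal pyramid (V=11, E=20, F=11) along a 3-gon: merge 3 vertices and 3 edges, delete both glued faces → V=20, E=47, F=29.
Check: V − E + F = 20 − 47 + 29 = 2.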